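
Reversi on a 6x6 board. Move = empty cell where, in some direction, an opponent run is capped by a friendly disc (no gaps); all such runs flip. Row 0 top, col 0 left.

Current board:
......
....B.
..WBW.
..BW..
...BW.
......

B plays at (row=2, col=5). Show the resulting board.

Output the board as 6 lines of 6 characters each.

Answer: ......
....B.
..WBBB
..BW..
...BW.
......

Derivation:
Place B at (2,5); scan 8 dirs for brackets.
Dir NW: first cell 'B' (not opp) -> no flip
Dir N: first cell '.' (not opp) -> no flip
Dir NE: edge -> no flip
Dir W: opp run (2,4) capped by B -> flip
Dir E: edge -> no flip
Dir SW: first cell '.' (not opp) -> no flip
Dir S: first cell '.' (not opp) -> no flip
Dir SE: edge -> no flip
All flips: (2,4)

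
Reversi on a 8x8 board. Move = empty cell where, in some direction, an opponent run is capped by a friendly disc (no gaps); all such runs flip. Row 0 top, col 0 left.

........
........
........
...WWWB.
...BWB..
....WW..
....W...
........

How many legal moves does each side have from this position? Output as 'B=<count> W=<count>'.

-- B to move --
(2,2): no bracket -> illegal
(2,3): flips 2 -> legal
(2,4): no bracket -> illegal
(2,5): flips 2 -> legal
(2,6): no bracket -> illegal
(3,2): flips 3 -> legal
(4,2): no bracket -> illegal
(4,6): no bracket -> illegal
(5,3): no bracket -> illegal
(5,6): no bracket -> illegal
(6,3): flips 1 -> legal
(6,5): flips 2 -> legal
(6,6): no bracket -> illegal
(7,3): no bracket -> illegal
(7,4): no bracket -> illegal
(7,5): no bracket -> illegal
B mobility = 5
-- W to move --
(2,5): no bracket -> illegal
(2,6): no bracket -> illegal
(2,7): flips 2 -> legal
(3,2): flips 1 -> legal
(3,7): flips 1 -> legal
(4,2): flips 1 -> legal
(4,6): flips 1 -> legal
(4,7): no bracket -> illegal
(5,2): flips 1 -> legal
(5,3): flips 1 -> legal
(5,6): flips 1 -> legal
W mobility = 8

Answer: B=5 W=8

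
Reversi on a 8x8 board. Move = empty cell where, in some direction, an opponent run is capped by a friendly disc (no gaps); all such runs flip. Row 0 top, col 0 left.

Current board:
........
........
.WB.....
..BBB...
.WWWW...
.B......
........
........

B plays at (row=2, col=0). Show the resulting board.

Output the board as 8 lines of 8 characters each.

Place B at (2,0); scan 8 dirs for brackets.
Dir NW: edge -> no flip
Dir N: first cell '.' (not opp) -> no flip
Dir NE: first cell '.' (not opp) -> no flip
Dir W: edge -> no flip
Dir E: opp run (2,1) capped by B -> flip
Dir SW: edge -> no flip
Dir S: first cell '.' (not opp) -> no flip
Dir SE: first cell '.' (not opp) -> no flip
All flips: (2,1)

Answer: ........
........
BBB.....
..BBB...
.WWWW...
.B......
........
........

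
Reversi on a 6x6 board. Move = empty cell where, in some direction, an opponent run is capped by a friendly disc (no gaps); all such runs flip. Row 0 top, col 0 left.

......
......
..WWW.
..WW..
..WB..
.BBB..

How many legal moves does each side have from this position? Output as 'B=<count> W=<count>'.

-- B to move --
(1,1): no bracket -> illegal
(1,2): flips 3 -> legal
(1,3): flips 2 -> legal
(1,4): no bracket -> illegal
(1,5): flips 3 -> legal
(2,1): flips 1 -> legal
(2,5): no bracket -> illegal
(3,1): flips 1 -> legal
(3,4): no bracket -> illegal
(3,5): no bracket -> illegal
(4,1): flips 1 -> legal
(4,4): no bracket -> illegal
B mobility = 6
-- W to move --
(3,4): no bracket -> illegal
(4,0): no bracket -> illegal
(4,1): no bracket -> illegal
(4,4): flips 1 -> legal
(5,0): no bracket -> illegal
(5,4): flips 1 -> legal
W mobility = 2

Answer: B=6 W=2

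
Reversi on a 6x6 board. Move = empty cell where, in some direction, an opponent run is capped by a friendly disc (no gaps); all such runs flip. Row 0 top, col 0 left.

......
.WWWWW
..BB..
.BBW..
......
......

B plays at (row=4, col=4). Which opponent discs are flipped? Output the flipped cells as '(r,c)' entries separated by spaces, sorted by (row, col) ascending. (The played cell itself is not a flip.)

Answer: (3,3)

Derivation:
Dir NW: opp run (3,3) capped by B -> flip
Dir N: first cell '.' (not opp) -> no flip
Dir NE: first cell '.' (not opp) -> no flip
Dir W: first cell '.' (not opp) -> no flip
Dir E: first cell '.' (not opp) -> no flip
Dir SW: first cell '.' (not opp) -> no flip
Dir S: first cell '.' (not opp) -> no flip
Dir SE: first cell '.' (not opp) -> no flip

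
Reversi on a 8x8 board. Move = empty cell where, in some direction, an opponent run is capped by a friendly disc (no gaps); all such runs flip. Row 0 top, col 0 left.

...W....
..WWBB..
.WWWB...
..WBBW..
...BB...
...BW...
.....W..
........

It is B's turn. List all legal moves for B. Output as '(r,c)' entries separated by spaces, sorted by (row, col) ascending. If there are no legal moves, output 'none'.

Answer: (0,1) (0,2) (1,0) (1,1) (2,0) (2,6) (3,1) (3,6) (4,1) (4,6) (5,5) (6,4) (7,6)

Derivation:
(0,1): flips 2 -> legal
(0,2): flips 1 -> legal
(0,4): no bracket -> illegal
(1,0): flips 2 -> legal
(1,1): flips 3 -> legal
(2,0): flips 3 -> legal
(2,5): no bracket -> illegal
(2,6): flips 1 -> legal
(3,0): no bracket -> illegal
(3,1): flips 1 -> legal
(3,6): flips 1 -> legal
(4,1): flips 2 -> legal
(4,2): no bracket -> illegal
(4,5): no bracket -> illegal
(4,6): flips 1 -> legal
(5,5): flips 1 -> legal
(5,6): no bracket -> illegal
(6,3): no bracket -> illegal
(6,4): flips 1 -> legal
(6,6): no bracket -> illegal
(7,4): no bracket -> illegal
(7,5): no bracket -> illegal
(7,6): flips 2 -> legal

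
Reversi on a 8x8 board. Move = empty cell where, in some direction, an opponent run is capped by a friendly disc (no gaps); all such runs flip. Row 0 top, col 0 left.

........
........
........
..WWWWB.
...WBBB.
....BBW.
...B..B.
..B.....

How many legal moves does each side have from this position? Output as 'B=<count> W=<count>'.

Answer: B=10 W=9

Derivation:
-- B to move --
(2,1): flips 2 -> legal
(2,2): flips 1 -> legal
(2,3): flips 1 -> legal
(2,4): flips 2 -> legal
(2,5): flips 1 -> legal
(2,6): flips 1 -> legal
(3,1): flips 4 -> legal
(4,1): no bracket -> illegal
(4,2): flips 1 -> legal
(4,7): no bracket -> illegal
(5,2): no bracket -> illegal
(5,3): no bracket -> illegal
(5,7): flips 1 -> legal
(6,5): no bracket -> illegal
(6,7): flips 1 -> legal
B mobility = 10
-- W to move --
(2,5): no bracket -> illegal
(2,6): flips 2 -> legal
(2,7): no bracket -> illegal
(3,7): flips 1 -> legal
(4,7): flips 3 -> legal
(5,2): no bracket -> illegal
(5,3): flips 3 -> legal
(5,7): flips 1 -> legal
(6,1): no bracket -> illegal
(6,2): no bracket -> illegal
(6,4): flips 2 -> legal
(6,5): flips 3 -> legal
(6,7): no bracket -> illegal
(7,1): no bracket -> illegal
(7,3): no bracket -> illegal
(7,4): no bracket -> illegal
(7,5): no bracket -> illegal
(7,6): flips 1 -> legal
(7,7): flips 3 -> legal
W mobility = 9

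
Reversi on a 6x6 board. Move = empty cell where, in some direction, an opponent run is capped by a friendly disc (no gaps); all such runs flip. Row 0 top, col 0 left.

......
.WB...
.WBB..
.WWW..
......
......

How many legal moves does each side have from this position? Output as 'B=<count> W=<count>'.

Answer: B=9 W=5

Derivation:
-- B to move --
(0,0): flips 1 -> legal
(0,1): no bracket -> illegal
(0,2): no bracket -> illegal
(1,0): flips 1 -> legal
(2,0): flips 1 -> legal
(2,4): no bracket -> illegal
(3,0): flips 1 -> legal
(3,4): no bracket -> illegal
(4,0): flips 1 -> legal
(4,1): flips 1 -> legal
(4,2): flips 1 -> legal
(4,3): flips 1 -> legal
(4,4): flips 1 -> legal
B mobility = 9
-- W to move --
(0,1): no bracket -> illegal
(0,2): flips 2 -> legal
(0,3): flips 1 -> legal
(1,3): flips 3 -> legal
(1,4): flips 1 -> legal
(2,4): flips 2 -> legal
(3,4): no bracket -> illegal
W mobility = 5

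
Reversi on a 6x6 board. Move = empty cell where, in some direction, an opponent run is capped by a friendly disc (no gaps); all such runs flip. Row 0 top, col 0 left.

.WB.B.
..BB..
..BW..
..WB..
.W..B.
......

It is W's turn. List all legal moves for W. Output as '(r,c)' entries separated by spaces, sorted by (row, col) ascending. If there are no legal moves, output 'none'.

(0,3): flips 2 -> legal
(0,5): no bracket -> illegal
(1,1): no bracket -> illegal
(1,4): no bracket -> illegal
(1,5): no bracket -> illegal
(2,1): flips 1 -> legal
(2,4): no bracket -> illegal
(3,1): no bracket -> illegal
(3,4): flips 1 -> legal
(3,5): no bracket -> illegal
(4,2): no bracket -> illegal
(4,3): flips 1 -> legal
(4,5): no bracket -> illegal
(5,3): no bracket -> illegal
(5,4): no bracket -> illegal
(5,5): no bracket -> illegal

Answer: (0,3) (2,1) (3,4) (4,3)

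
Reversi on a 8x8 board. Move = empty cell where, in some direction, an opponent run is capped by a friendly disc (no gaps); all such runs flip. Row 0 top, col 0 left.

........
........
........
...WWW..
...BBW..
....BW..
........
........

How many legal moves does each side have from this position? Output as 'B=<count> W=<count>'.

-- B to move --
(2,2): flips 1 -> legal
(2,3): flips 1 -> legal
(2,4): flips 1 -> legal
(2,5): flips 1 -> legal
(2,6): flips 1 -> legal
(3,2): no bracket -> illegal
(3,6): flips 1 -> legal
(4,2): no bracket -> illegal
(4,6): flips 1 -> legal
(5,6): flips 1 -> legal
(6,4): no bracket -> illegal
(6,5): no bracket -> illegal
(6,6): flips 1 -> legal
B mobility = 9
-- W to move --
(3,2): no bracket -> illegal
(4,2): flips 2 -> legal
(5,2): flips 1 -> legal
(5,3): flips 3 -> legal
(6,3): flips 1 -> legal
(6,4): flips 2 -> legal
(6,5): no bracket -> illegal
W mobility = 5

Answer: B=9 W=5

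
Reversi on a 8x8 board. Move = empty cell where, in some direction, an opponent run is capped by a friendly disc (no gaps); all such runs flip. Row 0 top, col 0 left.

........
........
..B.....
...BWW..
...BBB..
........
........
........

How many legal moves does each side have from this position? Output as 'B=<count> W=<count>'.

Answer: B=5 W=6

Derivation:
-- B to move --
(2,3): flips 1 -> legal
(2,4): flips 1 -> legal
(2,5): flips 2 -> legal
(2,6): flips 1 -> legal
(3,6): flips 2 -> legal
(4,6): no bracket -> illegal
B mobility = 5
-- W to move --
(1,1): no bracket -> illegal
(1,2): no bracket -> illegal
(1,3): no bracket -> illegal
(2,1): no bracket -> illegal
(2,3): no bracket -> illegal
(2,4): no bracket -> illegal
(3,1): no bracket -> illegal
(3,2): flips 1 -> legal
(3,6): no bracket -> illegal
(4,2): no bracket -> illegal
(4,6): no bracket -> illegal
(5,2): flips 1 -> legal
(5,3): flips 1 -> legal
(5,4): flips 1 -> legal
(5,5): flips 1 -> legal
(5,6): flips 1 -> legal
W mobility = 6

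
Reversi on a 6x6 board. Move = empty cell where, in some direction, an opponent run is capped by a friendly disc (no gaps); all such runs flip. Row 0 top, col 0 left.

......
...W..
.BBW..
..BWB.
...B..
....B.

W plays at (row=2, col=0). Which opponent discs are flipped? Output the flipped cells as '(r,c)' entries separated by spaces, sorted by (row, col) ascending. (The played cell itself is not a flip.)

Answer: (2,1) (2,2)

Derivation:
Dir NW: edge -> no flip
Dir N: first cell '.' (not opp) -> no flip
Dir NE: first cell '.' (not opp) -> no flip
Dir W: edge -> no flip
Dir E: opp run (2,1) (2,2) capped by W -> flip
Dir SW: edge -> no flip
Dir S: first cell '.' (not opp) -> no flip
Dir SE: first cell '.' (not opp) -> no flip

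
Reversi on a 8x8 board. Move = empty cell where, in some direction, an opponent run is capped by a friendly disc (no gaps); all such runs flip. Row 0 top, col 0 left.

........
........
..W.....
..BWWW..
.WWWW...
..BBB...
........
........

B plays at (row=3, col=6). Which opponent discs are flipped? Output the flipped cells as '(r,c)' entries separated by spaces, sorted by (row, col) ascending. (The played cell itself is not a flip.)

Dir NW: first cell '.' (not opp) -> no flip
Dir N: first cell '.' (not opp) -> no flip
Dir NE: first cell '.' (not opp) -> no flip
Dir W: opp run (3,5) (3,4) (3,3) capped by B -> flip
Dir E: first cell '.' (not opp) -> no flip
Dir SW: first cell '.' (not opp) -> no flip
Dir S: first cell '.' (not opp) -> no flip
Dir SE: first cell '.' (not opp) -> no flip

Answer: (3,3) (3,4) (3,5)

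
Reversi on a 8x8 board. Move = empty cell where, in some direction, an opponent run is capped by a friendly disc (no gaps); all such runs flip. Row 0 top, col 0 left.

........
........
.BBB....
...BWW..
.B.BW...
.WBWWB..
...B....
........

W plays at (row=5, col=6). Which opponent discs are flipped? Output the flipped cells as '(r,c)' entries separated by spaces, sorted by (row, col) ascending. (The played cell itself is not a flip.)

Dir NW: first cell '.' (not opp) -> no flip
Dir N: first cell '.' (not opp) -> no flip
Dir NE: first cell '.' (not opp) -> no flip
Dir W: opp run (5,5) capped by W -> flip
Dir E: first cell '.' (not opp) -> no flip
Dir SW: first cell '.' (not opp) -> no flip
Dir S: first cell '.' (not opp) -> no flip
Dir SE: first cell '.' (not opp) -> no flip

Answer: (5,5)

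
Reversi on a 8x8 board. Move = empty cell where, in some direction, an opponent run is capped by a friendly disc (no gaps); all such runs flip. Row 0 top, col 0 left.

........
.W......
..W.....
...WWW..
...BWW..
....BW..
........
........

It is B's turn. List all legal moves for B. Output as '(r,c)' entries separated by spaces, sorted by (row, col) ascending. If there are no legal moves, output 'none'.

Answer: (2,3) (2,4) (2,5) (3,6) (4,6) (5,6)

Derivation:
(0,0): no bracket -> illegal
(0,1): no bracket -> illegal
(0,2): no bracket -> illegal
(1,0): no bracket -> illegal
(1,2): no bracket -> illegal
(1,3): no bracket -> illegal
(2,0): no bracket -> illegal
(2,1): no bracket -> illegal
(2,3): flips 1 -> legal
(2,4): flips 2 -> legal
(2,5): flips 1 -> legal
(2,6): no bracket -> illegal
(3,1): no bracket -> illegal
(3,2): no bracket -> illegal
(3,6): flips 1 -> legal
(4,2): no bracket -> illegal
(4,6): flips 2 -> legal
(5,3): no bracket -> illegal
(5,6): flips 1 -> legal
(6,4): no bracket -> illegal
(6,5): no bracket -> illegal
(6,6): no bracket -> illegal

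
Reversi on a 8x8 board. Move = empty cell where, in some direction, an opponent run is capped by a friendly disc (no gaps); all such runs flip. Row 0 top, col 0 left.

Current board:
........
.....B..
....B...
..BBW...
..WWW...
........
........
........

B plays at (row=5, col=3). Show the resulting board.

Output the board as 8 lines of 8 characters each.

Answer: ........
.....B..
....B...
..BBW...
..WBW...
...B....
........
........

Derivation:
Place B at (5,3); scan 8 dirs for brackets.
Dir NW: opp run (4,2), next='.' -> no flip
Dir N: opp run (4,3) capped by B -> flip
Dir NE: opp run (4,4), next='.' -> no flip
Dir W: first cell '.' (not opp) -> no flip
Dir E: first cell '.' (not opp) -> no flip
Dir SW: first cell '.' (not opp) -> no flip
Dir S: first cell '.' (not opp) -> no flip
Dir SE: first cell '.' (not opp) -> no flip
All flips: (4,3)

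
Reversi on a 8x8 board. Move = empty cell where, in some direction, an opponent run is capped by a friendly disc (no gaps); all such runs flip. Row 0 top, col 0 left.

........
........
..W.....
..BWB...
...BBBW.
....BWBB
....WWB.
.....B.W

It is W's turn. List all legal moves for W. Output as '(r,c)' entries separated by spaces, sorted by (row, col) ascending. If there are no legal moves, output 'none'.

(2,1): flips 3 -> legal
(2,3): no bracket -> illegal
(2,4): flips 3 -> legal
(2,5): no bracket -> illegal
(3,1): flips 1 -> legal
(3,5): flips 2 -> legal
(3,6): no bracket -> illegal
(4,1): no bracket -> illegal
(4,2): flips 4 -> legal
(4,7): flips 1 -> legal
(5,2): no bracket -> illegal
(5,3): flips 2 -> legal
(6,3): no bracket -> illegal
(6,7): flips 1 -> legal
(7,4): no bracket -> illegal
(7,6): flips 2 -> legal

Answer: (2,1) (2,4) (3,1) (3,5) (4,2) (4,7) (5,3) (6,7) (7,6)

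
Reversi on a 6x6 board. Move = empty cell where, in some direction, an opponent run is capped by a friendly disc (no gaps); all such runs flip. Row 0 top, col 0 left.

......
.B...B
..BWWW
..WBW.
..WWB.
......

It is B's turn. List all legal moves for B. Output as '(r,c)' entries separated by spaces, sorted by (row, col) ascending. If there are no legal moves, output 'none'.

Answer: (1,3) (1,4) (3,1) (3,5) (4,1) (5,1) (5,2) (5,3)

Derivation:
(1,2): no bracket -> illegal
(1,3): flips 1 -> legal
(1,4): flips 2 -> legal
(2,1): no bracket -> illegal
(3,1): flips 1 -> legal
(3,5): flips 2 -> legal
(4,1): flips 2 -> legal
(4,5): no bracket -> illegal
(5,1): flips 1 -> legal
(5,2): flips 2 -> legal
(5,3): flips 1 -> legal
(5,4): no bracket -> illegal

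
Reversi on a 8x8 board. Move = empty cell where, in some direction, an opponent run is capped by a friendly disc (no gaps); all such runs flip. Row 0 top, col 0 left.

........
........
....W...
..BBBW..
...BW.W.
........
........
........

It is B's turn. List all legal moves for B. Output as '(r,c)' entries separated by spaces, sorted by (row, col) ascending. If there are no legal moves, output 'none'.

Answer: (1,4) (1,5) (3,6) (4,5) (5,4) (5,5)

Derivation:
(1,3): no bracket -> illegal
(1,4): flips 1 -> legal
(1,5): flips 1 -> legal
(2,3): no bracket -> illegal
(2,5): no bracket -> illegal
(2,6): no bracket -> illegal
(3,6): flips 1 -> legal
(3,7): no bracket -> illegal
(4,5): flips 1 -> legal
(4,7): no bracket -> illegal
(5,3): no bracket -> illegal
(5,4): flips 1 -> legal
(5,5): flips 1 -> legal
(5,6): no bracket -> illegal
(5,7): no bracket -> illegal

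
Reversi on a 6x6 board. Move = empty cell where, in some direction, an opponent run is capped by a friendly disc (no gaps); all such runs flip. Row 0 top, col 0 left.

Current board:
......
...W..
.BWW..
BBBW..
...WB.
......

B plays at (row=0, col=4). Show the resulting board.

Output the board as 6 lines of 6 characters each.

Answer: ....B.
...B..
.BBW..
BBBW..
...WB.
......

Derivation:
Place B at (0,4); scan 8 dirs for brackets.
Dir NW: edge -> no flip
Dir N: edge -> no flip
Dir NE: edge -> no flip
Dir W: first cell '.' (not opp) -> no flip
Dir E: first cell '.' (not opp) -> no flip
Dir SW: opp run (1,3) (2,2) capped by B -> flip
Dir S: first cell '.' (not opp) -> no flip
Dir SE: first cell '.' (not opp) -> no flip
All flips: (1,3) (2,2)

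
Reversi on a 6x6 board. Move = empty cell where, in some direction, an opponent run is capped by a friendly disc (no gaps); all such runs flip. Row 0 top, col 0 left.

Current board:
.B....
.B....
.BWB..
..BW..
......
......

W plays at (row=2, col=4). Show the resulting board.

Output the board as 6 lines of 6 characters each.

Answer: .B....
.B....
.BWWW.
..BW..
......
......

Derivation:
Place W at (2,4); scan 8 dirs for brackets.
Dir NW: first cell '.' (not opp) -> no flip
Dir N: first cell '.' (not opp) -> no flip
Dir NE: first cell '.' (not opp) -> no flip
Dir W: opp run (2,3) capped by W -> flip
Dir E: first cell '.' (not opp) -> no flip
Dir SW: first cell 'W' (not opp) -> no flip
Dir S: first cell '.' (not opp) -> no flip
Dir SE: first cell '.' (not opp) -> no flip
All flips: (2,3)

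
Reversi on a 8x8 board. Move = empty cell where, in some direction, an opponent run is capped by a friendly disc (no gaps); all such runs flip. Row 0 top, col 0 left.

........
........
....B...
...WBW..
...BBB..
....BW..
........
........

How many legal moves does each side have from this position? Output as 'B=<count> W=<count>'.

Answer: B=11 W=3

Derivation:
-- B to move --
(2,2): flips 1 -> legal
(2,3): flips 1 -> legal
(2,5): flips 1 -> legal
(2,6): flips 1 -> legal
(3,2): flips 1 -> legal
(3,6): flips 1 -> legal
(4,2): flips 1 -> legal
(4,6): flips 1 -> legal
(5,6): flips 1 -> legal
(6,4): no bracket -> illegal
(6,5): flips 1 -> legal
(6,6): flips 1 -> legal
B mobility = 11
-- W to move --
(1,3): flips 1 -> legal
(1,4): no bracket -> illegal
(1,5): flips 1 -> legal
(2,3): no bracket -> illegal
(2,5): no bracket -> illegal
(3,2): no bracket -> illegal
(3,6): no bracket -> illegal
(4,2): no bracket -> illegal
(4,6): no bracket -> illegal
(5,2): no bracket -> illegal
(5,3): flips 3 -> legal
(5,6): no bracket -> illegal
(6,3): no bracket -> illegal
(6,4): no bracket -> illegal
(6,5): no bracket -> illegal
W mobility = 3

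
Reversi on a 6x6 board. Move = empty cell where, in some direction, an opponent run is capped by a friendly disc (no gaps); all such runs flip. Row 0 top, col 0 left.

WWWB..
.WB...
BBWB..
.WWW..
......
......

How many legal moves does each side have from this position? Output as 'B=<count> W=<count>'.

-- B to move --
(1,0): flips 1 -> legal
(1,3): no bracket -> illegal
(2,4): no bracket -> illegal
(3,0): no bracket -> illegal
(3,4): no bracket -> illegal
(4,0): no bracket -> illegal
(4,1): flips 2 -> legal
(4,2): flips 3 -> legal
(4,3): flips 2 -> legal
(4,4): no bracket -> illegal
B mobility = 4
-- W to move --
(0,4): flips 1 -> legal
(1,0): flips 1 -> legal
(1,3): flips 2 -> legal
(1,4): flips 1 -> legal
(2,4): flips 1 -> legal
(3,0): no bracket -> illegal
(3,4): flips 2 -> legal
W mobility = 6

Answer: B=4 W=6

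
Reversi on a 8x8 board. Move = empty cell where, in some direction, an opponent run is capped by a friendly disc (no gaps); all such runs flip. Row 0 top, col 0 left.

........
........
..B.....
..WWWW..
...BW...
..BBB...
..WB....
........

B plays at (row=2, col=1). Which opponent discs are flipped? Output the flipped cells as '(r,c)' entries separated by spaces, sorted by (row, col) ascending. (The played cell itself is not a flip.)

Answer: (3,2)

Derivation:
Dir NW: first cell '.' (not opp) -> no flip
Dir N: first cell '.' (not opp) -> no flip
Dir NE: first cell '.' (not opp) -> no flip
Dir W: first cell '.' (not opp) -> no flip
Dir E: first cell 'B' (not opp) -> no flip
Dir SW: first cell '.' (not opp) -> no flip
Dir S: first cell '.' (not opp) -> no flip
Dir SE: opp run (3,2) capped by B -> flip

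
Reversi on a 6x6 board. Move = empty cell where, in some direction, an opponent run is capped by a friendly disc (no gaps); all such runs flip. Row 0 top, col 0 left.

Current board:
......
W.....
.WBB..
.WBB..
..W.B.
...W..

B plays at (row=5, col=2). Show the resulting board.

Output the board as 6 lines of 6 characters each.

Place B at (5,2); scan 8 dirs for brackets.
Dir NW: first cell '.' (not opp) -> no flip
Dir N: opp run (4,2) capped by B -> flip
Dir NE: first cell '.' (not opp) -> no flip
Dir W: first cell '.' (not opp) -> no flip
Dir E: opp run (5,3), next='.' -> no flip
Dir SW: edge -> no flip
Dir S: edge -> no flip
Dir SE: edge -> no flip
All flips: (4,2)

Answer: ......
W.....
.WBB..
.WBB..
..B.B.
..BW..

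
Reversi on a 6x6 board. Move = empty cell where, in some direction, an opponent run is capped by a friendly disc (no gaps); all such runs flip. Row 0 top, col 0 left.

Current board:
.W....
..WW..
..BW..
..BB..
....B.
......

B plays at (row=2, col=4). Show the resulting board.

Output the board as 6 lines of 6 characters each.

Place B at (2,4); scan 8 dirs for brackets.
Dir NW: opp run (1,3), next='.' -> no flip
Dir N: first cell '.' (not opp) -> no flip
Dir NE: first cell '.' (not opp) -> no flip
Dir W: opp run (2,3) capped by B -> flip
Dir E: first cell '.' (not opp) -> no flip
Dir SW: first cell 'B' (not opp) -> no flip
Dir S: first cell '.' (not opp) -> no flip
Dir SE: first cell '.' (not opp) -> no flip
All flips: (2,3)

Answer: .W....
..WW..
..BBB.
..BB..
....B.
......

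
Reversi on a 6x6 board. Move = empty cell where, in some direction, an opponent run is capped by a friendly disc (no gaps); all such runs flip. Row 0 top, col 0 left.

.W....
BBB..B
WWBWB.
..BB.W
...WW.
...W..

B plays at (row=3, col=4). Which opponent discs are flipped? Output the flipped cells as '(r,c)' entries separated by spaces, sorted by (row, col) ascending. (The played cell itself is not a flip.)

Answer: (2,3)

Derivation:
Dir NW: opp run (2,3) capped by B -> flip
Dir N: first cell 'B' (not opp) -> no flip
Dir NE: first cell '.' (not opp) -> no flip
Dir W: first cell 'B' (not opp) -> no flip
Dir E: opp run (3,5), next=edge -> no flip
Dir SW: opp run (4,3), next='.' -> no flip
Dir S: opp run (4,4), next='.' -> no flip
Dir SE: first cell '.' (not opp) -> no flip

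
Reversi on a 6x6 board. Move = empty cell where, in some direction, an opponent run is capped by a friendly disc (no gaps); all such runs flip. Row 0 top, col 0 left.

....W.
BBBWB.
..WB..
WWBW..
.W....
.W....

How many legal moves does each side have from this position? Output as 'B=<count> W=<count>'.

Answer: B=6 W=6

Derivation:
-- B to move --
(0,2): no bracket -> illegal
(0,3): flips 1 -> legal
(0,5): no bracket -> illegal
(1,5): no bracket -> illegal
(2,0): no bracket -> illegal
(2,1): flips 1 -> legal
(2,4): no bracket -> illegal
(3,4): flips 1 -> legal
(4,0): no bracket -> illegal
(4,2): no bracket -> illegal
(4,3): flips 1 -> legal
(4,4): flips 2 -> legal
(5,0): flips 1 -> legal
(5,2): no bracket -> illegal
B mobility = 6
-- W to move --
(0,0): flips 1 -> legal
(0,1): no bracket -> illegal
(0,2): flips 1 -> legal
(0,3): no bracket -> illegal
(0,5): flips 3 -> legal
(1,5): flips 1 -> legal
(2,0): no bracket -> illegal
(2,1): no bracket -> illegal
(2,4): flips 2 -> legal
(2,5): no bracket -> illegal
(3,4): no bracket -> illegal
(4,2): flips 1 -> legal
(4,3): no bracket -> illegal
W mobility = 6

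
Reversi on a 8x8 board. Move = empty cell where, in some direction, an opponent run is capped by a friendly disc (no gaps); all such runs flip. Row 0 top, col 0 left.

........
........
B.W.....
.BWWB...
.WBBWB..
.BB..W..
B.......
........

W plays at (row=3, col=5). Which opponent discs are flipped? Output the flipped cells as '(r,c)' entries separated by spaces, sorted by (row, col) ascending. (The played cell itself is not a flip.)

Answer: (3,4) (4,5)

Derivation:
Dir NW: first cell '.' (not opp) -> no flip
Dir N: first cell '.' (not opp) -> no flip
Dir NE: first cell '.' (not opp) -> no flip
Dir W: opp run (3,4) capped by W -> flip
Dir E: first cell '.' (not opp) -> no flip
Dir SW: first cell 'W' (not opp) -> no flip
Dir S: opp run (4,5) capped by W -> flip
Dir SE: first cell '.' (not opp) -> no flip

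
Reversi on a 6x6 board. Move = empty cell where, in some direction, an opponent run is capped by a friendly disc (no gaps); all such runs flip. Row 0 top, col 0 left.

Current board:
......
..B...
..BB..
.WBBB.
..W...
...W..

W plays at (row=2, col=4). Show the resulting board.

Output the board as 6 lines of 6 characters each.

Answer: ......
..B...
..BBW.
.WBWB.
..W...
...W..

Derivation:
Place W at (2,4); scan 8 dirs for brackets.
Dir NW: first cell '.' (not opp) -> no flip
Dir N: first cell '.' (not opp) -> no flip
Dir NE: first cell '.' (not opp) -> no flip
Dir W: opp run (2,3) (2,2), next='.' -> no flip
Dir E: first cell '.' (not opp) -> no flip
Dir SW: opp run (3,3) capped by W -> flip
Dir S: opp run (3,4), next='.' -> no flip
Dir SE: first cell '.' (not opp) -> no flip
All flips: (3,3)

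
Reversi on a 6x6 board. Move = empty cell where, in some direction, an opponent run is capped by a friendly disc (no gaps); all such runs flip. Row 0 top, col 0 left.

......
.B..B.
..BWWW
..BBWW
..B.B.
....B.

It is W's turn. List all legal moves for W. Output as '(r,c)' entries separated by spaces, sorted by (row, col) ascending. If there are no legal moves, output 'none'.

(0,0): no bracket -> illegal
(0,1): no bracket -> illegal
(0,2): no bracket -> illegal
(0,3): flips 1 -> legal
(0,4): flips 1 -> legal
(0,5): flips 1 -> legal
(1,0): no bracket -> illegal
(1,2): no bracket -> illegal
(1,3): no bracket -> illegal
(1,5): no bracket -> illegal
(2,0): no bracket -> illegal
(2,1): flips 1 -> legal
(3,1): flips 2 -> legal
(4,1): flips 1 -> legal
(4,3): flips 1 -> legal
(4,5): no bracket -> illegal
(5,1): flips 2 -> legal
(5,2): no bracket -> illegal
(5,3): flips 1 -> legal
(5,5): no bracket -> illegal

Answer: (0,3) (0,4) (0,5) (2,1) (3,1) (4,1) (4,3) (5,1) (5,3)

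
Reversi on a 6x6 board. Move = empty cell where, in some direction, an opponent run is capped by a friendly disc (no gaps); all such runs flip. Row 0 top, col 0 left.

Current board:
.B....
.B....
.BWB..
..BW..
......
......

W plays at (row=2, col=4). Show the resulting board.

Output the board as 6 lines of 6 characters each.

Answer: .B....
.B....
.BWWW.
..BW..
......
......

Derivation:
Place W at (2,4); scan 8 dirs for brackets.
Dir NW: first cell '.' (not opp) -> no flip
Dir N: first cell '.' (not opp) -> no flip
Dir NE: first cell '.' (not opp) -> no flip
Dir W: opp run (2,3) capped by W -> flip
Dir E: first cell '.' (not opp) -> no flip
Dir SW: first cell 'W' (not opp) -> no flip
Dir S: first cell '.' (not opp) -> no flip
Dir SE: first cell '.' (not opp) -> no flip
All flips: (2,3)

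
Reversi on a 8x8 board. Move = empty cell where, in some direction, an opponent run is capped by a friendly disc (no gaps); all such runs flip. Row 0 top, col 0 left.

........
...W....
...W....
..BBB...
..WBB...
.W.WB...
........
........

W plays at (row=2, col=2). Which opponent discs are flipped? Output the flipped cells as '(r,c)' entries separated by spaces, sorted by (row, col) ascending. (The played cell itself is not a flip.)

Dir NW: first cell '.' (not opp) -> no flip
Dir N: first cell '.' (not opp) -> no flip
Dir NE: first cell 'W' (not opp) -> no flip
Dir W: first cell '.' (not opp) -> no flip
Dir E: first cell 'W' (not opp) -> no flip
Dir SW: first cell '.' (not opp) -> no flip
Dir S: opp run (3,2) capped by W -> flip
Dir SE: opp run (3,3) (4,4), next='.' -> no flip

Answer: (3,2)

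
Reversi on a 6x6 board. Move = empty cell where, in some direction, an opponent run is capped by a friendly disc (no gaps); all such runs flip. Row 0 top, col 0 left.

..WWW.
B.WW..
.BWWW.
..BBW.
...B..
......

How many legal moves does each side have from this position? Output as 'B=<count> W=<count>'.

-- B to move --
(0,1): no bracket -> illegal
(0,5): no bracket -> illegal
(1,1): flips 1 -> legal
(1,4): flips 1 -> legal
(1,5): flips 1 -> legal
(2,5): flips 4 -> legal
(3,1): no bracket -> illegal
(3,5): flips 1 -> legal
(4,4): no bracket -> illegal
(4,5): no bracket -> illegal
B mobility = 5
-- W to move --
(0,0): no bracket -> illegal
(0,1): no bracket -> illegal
(1,1): no bracket -> illegal
(2,0): flips 1 -> legal
(3,0): flips 1 -> legal
(3,1): flips 2 -> legal
(4,1): flips 1 -> legal
(4,2): flips 2 -> legal
(4,4): flips 1 -> legal
(5,2): flips 1 -> legal
(5,3): flips 2 -> legal
(5,4): no bracket -> illegal
W mobility = 8

Answer: B=5 W=8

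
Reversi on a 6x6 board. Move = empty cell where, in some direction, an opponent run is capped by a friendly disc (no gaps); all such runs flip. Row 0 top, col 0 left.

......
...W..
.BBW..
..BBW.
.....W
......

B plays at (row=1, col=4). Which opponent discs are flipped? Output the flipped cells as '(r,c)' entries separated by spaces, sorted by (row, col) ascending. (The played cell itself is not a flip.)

Answer: (2,3)

Derivation:
Dir NW: first cell '.' (not opp) -> no flip
Dir N: first cell '.' (not opp) -> no flip
Dir NE: first cell '.' (not opp) -> no flip
Dir W: opp run (1,3), next='.' -> no flip
Dir E: first cell '.' (not opp) -> no flip
Dir SW: opp run (2,3) capped by B -> flip
Dir S: first cell '.' (not opp) -> no flip
Dir SE: first cell '.' (not opp) -> no flip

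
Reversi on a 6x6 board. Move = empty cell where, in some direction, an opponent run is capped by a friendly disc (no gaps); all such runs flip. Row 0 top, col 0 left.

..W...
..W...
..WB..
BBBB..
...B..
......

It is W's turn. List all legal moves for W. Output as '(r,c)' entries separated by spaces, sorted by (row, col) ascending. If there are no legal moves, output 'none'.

(1,3): no bracket -> illegal
(1,4): no bracket -> illegal
(2,0): no bracket -> illegal
(2,1): no bracket -> illegal
(2,4): flips 1 -> legal
(3,4): flips 1 -> legal
(4,0): flips 1 -> legal
(4,1): no bracket -> illegal
(4,2): flips 1 -> legal
(4,4): flips 1 -> legal
(5,2): no bracket -> illegal
(5,3): no bracket -> illegal
(5,4): no bracket -> illegal

Answer: (2,4) (3,4) (4,0) (4,2) (4,4)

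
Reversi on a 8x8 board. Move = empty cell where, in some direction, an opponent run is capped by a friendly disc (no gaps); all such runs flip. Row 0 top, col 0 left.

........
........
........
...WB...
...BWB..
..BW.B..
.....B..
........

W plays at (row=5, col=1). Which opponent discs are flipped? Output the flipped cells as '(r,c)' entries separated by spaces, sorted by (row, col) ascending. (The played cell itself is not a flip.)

Answer: (5,2)

Derivation:
Dir NW: first cell '.' (not opp) -> no flip
Dir N: first cell '.' (not opp) -> no flip
Dir NE: first cell '.' (not opp) -> no flip
Dir W: first cell '.' (not opp) -> no flip
Dir E: opp run (5,2) capped by W -> flip
Dir SW: first cell '.' (not opp) -> no flip
Dir S: first cell '.' (not opp) -> no flip
Dir SE: first cell '.' (not opp) -> no flip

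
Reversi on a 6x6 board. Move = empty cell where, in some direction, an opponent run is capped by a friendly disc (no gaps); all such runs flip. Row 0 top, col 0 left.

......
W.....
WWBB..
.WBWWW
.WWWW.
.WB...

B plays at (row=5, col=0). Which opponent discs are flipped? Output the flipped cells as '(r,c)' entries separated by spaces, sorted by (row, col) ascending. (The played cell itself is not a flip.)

Dir NW: edge -> no flip
Dir N: first cell '.' (not opp) -> no flip
Dir NE: opp run (4,1) capped by B -> flip
Dir W: edge -> no flip
Dir E: opp run (5,1) capped by B -> flip
Dir SW: edge -> no flip
Dir S: edge -> no flip
Dir SE: edge -> no flip

Answer: (4,1) (5,1)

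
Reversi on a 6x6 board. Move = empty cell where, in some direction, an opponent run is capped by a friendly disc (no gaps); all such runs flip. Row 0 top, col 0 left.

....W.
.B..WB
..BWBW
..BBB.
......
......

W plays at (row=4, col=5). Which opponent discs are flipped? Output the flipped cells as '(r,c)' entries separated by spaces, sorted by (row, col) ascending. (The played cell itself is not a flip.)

Dir NW: opp run (3,4) capped by W -> flip
Dir N: first cell '.' (not opp) -> no flip
Dir NE: edge -> no flip
Dir W: first cell '.' (not opp) -> no flip
Dir E: edge -> no flip
Dir SW: first cell '.' (not opp) -> no flip
Dir S: first cell '.' (not opp) -> no flip
Dir SE: edge -> no flip

Answer: (3,4)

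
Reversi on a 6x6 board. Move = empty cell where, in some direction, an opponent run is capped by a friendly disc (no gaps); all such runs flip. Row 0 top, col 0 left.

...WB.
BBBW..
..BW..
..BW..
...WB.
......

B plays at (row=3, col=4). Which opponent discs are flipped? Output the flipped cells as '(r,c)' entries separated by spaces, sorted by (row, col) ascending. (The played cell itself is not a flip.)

Answer: (2,3) (3,3)

Derivation:
Dir NW: opp run (2,3) capped by B -> flip
Dir N: first cell '.' (not opp) -> no flip
Dir NE: first cell '.' (not opp) -> no flip
Dir W: opp run (3,3) capped by B -> flip
Dir E: first cell '.' (not opp) -> no flip
Dir SW: opp run (4,3), next='.' -> no flip
Dir S: first cell 'B' (not opp) -> no flip
Dir SE: first cell '.' (not opp) -> no flip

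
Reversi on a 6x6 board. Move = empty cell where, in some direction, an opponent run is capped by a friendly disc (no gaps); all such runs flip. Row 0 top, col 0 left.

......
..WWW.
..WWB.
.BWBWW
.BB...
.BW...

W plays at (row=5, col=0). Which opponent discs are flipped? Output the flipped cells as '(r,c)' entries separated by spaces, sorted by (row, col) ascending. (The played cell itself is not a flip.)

Dir NW: edge -> no flip
Dir N: first cell '.' (not opp) -> no flip
Dir NE: opp run (4,1) capped by W -> flip
Dir W: edge -> no flip
Dir E: opp run (5,1) capped by W -> flip
Dir SW: edge -> no flip
Dir S: edge -> no flip
Dir SE: edge -> no flip

Answer: (4,1) (5,1)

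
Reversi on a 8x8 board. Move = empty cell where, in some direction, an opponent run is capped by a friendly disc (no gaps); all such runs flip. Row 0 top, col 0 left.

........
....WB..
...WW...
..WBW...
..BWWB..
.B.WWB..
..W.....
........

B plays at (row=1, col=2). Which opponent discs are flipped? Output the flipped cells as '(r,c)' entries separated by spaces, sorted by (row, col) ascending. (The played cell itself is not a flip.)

Answer: (2,3) (3,4)

Derivation:
Dir NW: first cell '.' (not opp) -> no flip
Dir N: first cell '.' (not opp) -> no flip
Dir NE: first cell '.' (not opp) -> no flip
Dir W: first cell '.' (not opp) -> no flip
Dir E: first cell '.' (not opp) -> no flip
Dir SW: first cell '.' (not opp) -> no flip
Dir S: first cell '.' (not opp) -> no flip
Dir SE: opp run (2,3) (3,4) capped by B -> flip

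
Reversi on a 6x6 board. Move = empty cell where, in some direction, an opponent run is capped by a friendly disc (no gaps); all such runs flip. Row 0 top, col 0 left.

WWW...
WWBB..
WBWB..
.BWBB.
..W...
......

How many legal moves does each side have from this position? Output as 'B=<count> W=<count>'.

-- B to move --
(0,3): no bracket -> illegal
(3,0): no bracket -> illegal
(4,1): flips 1 -> legal
(4,3): flips 1 -> legal
(5,1): flips 1 -> legal
(5,2): flips 3 -> legal
(5,3): flips 1 -> legal
B mobility = 5
-- W to move --
(0,3): no bracket -> illegal
(0,4): flips 1 -> legal
(1,4): flips 3 -> legal
(2,4): flips 3 -> legal
(2,5): no bracket -> illegal
(3,0): flips 1 -> legal
(3,5): flips 2 -> legal
(4,0): flips 1 -> legal
(4,1): flips 2 -> legal
(4,3): no bracket -> illegal
(4,4): flips 1 -> legal
(4,5): flips 3 -> legal
W mobility = 9

Answer: B=5 W=9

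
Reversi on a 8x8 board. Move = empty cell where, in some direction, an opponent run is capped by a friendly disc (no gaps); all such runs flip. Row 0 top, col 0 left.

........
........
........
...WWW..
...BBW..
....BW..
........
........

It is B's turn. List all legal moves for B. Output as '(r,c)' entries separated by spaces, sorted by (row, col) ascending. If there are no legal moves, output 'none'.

(2,2): flips 1 -> legal
(2,3): flips 1 -> legal
(2,4): flips 1 -> legal
(2,5): flips 1 -> legal
(2,6): flips 1 -> legal
(3,2): no bracket -> illegal
(3,6): flips 1 -> legal
(4,2): no bracket -> illegal
(4,6): flips 1 -> legal
(5,6): flips 1 -> legal
(6,4): no bracket -> illegal
(6,5): no bracket -> illegal
(6,6): flips 1 -> legal

Answer: (2,2) (2,3) (2,4) (2,5) (2,6) (3,6) (4,6) (5,6) (6,6)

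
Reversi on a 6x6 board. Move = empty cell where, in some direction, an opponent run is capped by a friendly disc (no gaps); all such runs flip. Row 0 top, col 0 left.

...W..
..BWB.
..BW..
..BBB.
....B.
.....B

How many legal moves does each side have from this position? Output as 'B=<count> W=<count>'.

-- B to move --
(0,2): no bracket -> illegal
(0,4): flips 1 -> legal
(2,4): flips 1 -> legal
B mobility = 2
-- W to move --
(0,1): flips 1 -> legal
(0,2): no bracket -> illegal
(0,4): no bracket -> illegal
(0,5): flips 1 -> legal
(1,1): flips 1 -> legal
(1,5): flips 1 -> legal
(2,1): flips 2 -> legal
(2,4): no bracket -> illegal
(2,5): flips 1 -> legal
(3,1): flips 1 -> legal
(3,5): no bracket -> illegal
(4,1): flips 1 -> legal
(4,2): no bracket -> illegal
(4,3): flips 1 -> legal
(4,5): flips 1 -> legal
(5,3): no bracket -> illegal
(5,4): no bracket -> illegal
W mobility = 10

Answer: B=2 W=10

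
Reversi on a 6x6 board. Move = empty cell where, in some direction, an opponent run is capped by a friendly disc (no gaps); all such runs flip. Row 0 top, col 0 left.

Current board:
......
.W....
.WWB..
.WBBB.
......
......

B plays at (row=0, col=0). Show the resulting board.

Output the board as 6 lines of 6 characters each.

Place B at (0,0); scan 8 dirs for brackets.
Dir NW: edge -> no flip
Dir N: edge -> no flip
Dir NE: edge -> no flip
Dir W: edge -> no flip
Dir E: first cell '.' (not opp) -> no flip
Dir SW: edge -> no flip
Dir S: first cell '.' (not opp) -> no flip
Dir SE: opp run (1,1) (2,2) capped by B -> flip
All flips: (1,1) (2,2)

Answer: B.....
.B....
.WBB..
.WBBB.
......
......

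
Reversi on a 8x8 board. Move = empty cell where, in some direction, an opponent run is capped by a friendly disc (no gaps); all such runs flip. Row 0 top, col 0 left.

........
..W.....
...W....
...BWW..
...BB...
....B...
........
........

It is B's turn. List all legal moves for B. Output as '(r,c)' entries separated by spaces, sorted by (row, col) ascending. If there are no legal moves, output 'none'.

Answer: (1,3) (2,4) (2,5) (2,6) (3,6)

Derivation:
(0,1): no bracket -> illegal
(0,2): no bracket -> illegal
(0,3): no bracket -> illegal
(1,1): no bracket -> illegal
(1,3): flips 1 -> legal
(1,4): no bracket -> illegal
(2,1): no bracket -> illegal
(2,2): no bracket -> illegal
(2,4): flips 1 -> legal
(2,5): flips 1 -> legal
(2,6): flips 1 -> legal
(3,2): no bracket -> illegal
(3,6): flips 2 -> legal
(4,5): no bracket -> illegal
(4,6): no bracket -> illegal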